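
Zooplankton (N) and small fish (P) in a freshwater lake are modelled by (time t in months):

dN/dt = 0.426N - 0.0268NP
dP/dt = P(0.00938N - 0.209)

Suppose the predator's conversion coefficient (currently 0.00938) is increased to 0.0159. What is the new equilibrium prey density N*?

N* ≈ 13.1

At the interior fixed point, setting dP/dt = 0 with P > 0 fixes N* = (predator death rate)/(NP coefficient) — independent of the other coefficients.
With the change, N* = 0.209/0.0159 = 13.1; it falls from 22.3.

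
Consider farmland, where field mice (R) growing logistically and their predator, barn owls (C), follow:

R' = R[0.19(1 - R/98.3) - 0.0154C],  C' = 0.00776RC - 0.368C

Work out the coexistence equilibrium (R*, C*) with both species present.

R* ≈ 47.4, C* ≈ 6.39

From dC/dt = 0 with C > 0: 0.00776R* = 0.368, so R* = 47.4.
Substitute into dR/dt = 0: 0.19(1 - 47.4/98.3) = 0.0154C*.
The bracket is 0.518, giving C* = 0.0983/0.0154 = 6.39.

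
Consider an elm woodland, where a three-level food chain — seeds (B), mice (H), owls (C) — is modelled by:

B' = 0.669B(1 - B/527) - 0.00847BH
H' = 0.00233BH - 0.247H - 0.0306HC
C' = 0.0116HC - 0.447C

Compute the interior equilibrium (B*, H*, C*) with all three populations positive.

From dC/dt = 0: 0.0116H* = 0.447, so H* = 38.5.
From dB/dt = 0: 0.669(1 - B*/527) = 0.00847·38.5, giving B* = 527·(1 - 0.488) = 270.
From dH/dt = 0: 0.00233·270 - 0.247 = 0.0306C*, so C* = 0.382/0.0306 = 12.5.

B* ≈ 270, H* ≈ 38.5, C* ≈ 12.5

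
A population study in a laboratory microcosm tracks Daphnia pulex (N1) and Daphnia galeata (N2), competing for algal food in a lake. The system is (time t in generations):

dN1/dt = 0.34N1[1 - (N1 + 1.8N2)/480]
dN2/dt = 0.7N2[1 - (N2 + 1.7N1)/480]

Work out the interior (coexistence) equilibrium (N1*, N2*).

Setting both brackets to zero gives the nullclines N1 + 1.8N2 = 480 and 1.7N1 + N2 = 480.
Substituting N2 = 480 - 1.7N1 into the first: N1(1 - 1.8·1.7) = 480 - 1.8·480.
So N1* = -384/-2.06 = 186, and then N2* = 480 - 1.7·186 = 163.

N1* ≈ 186, N2* ≈ 163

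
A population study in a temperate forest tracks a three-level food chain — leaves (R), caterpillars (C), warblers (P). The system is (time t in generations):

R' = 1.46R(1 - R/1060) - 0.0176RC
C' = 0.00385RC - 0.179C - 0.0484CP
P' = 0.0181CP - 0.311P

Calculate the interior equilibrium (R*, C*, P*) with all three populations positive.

From dP/dt = 0: 0.0181C* = 0.311, so C* = 17.2.
From dR/dt = 0: 1.46(1 - R*/1060) = 0.0176·17.2, giving R* = 1060·(1 - 0.207) = 840.
From dC/dt = 0: 0.00385·840 - 0.179 = 0.0484P*, so P* = 3.06/0.0484 = 63.2.

R* ≈ 840, C* ≈ 17.2, P* ≈ 63.2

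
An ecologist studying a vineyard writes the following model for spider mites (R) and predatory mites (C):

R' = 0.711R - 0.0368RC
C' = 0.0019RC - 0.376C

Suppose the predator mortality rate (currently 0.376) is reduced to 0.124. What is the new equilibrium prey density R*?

At the interior fixed point, setting dC/dt = 0 with C > 0 fixes R* = (predator death rate)/(RC coefficient) — independent of the other coefficients.
With the change, R* = 0.124/0.0019 = 65.3; it falls from 198.

R* ≈ 65.3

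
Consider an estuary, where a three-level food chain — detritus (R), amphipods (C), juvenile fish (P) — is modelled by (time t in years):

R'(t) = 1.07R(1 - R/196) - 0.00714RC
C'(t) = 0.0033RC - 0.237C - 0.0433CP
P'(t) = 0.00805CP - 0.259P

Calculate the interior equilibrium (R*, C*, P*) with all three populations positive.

From dP/dt = 0: 0.00805C* = 0.259, so C* = 32.2.
From dR/dt = 0: 1.07(1 - R*/196) = 0.00714·32.2, giving R* = 196·(1 - 0.215) = 154.
From dC/dt = 0: 0.0033·154 - 0.237 = 0.0433P*, so P* = 0.271/0.0433 = 6.26.

R* ≈ 154, C* ≈ 32.2, P* ≈ 6.26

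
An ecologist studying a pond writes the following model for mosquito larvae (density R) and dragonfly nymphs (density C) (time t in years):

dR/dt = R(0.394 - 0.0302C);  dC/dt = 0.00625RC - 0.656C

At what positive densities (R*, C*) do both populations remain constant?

Set dC/dt = 0 with C > 0: 0.00625R - 0.656 = 0, so R* = 0.656/0.00625 = 105.
Set dR/dt = 0 with R > 0: 0.394 - 0.0302C = 0, so C* = 0.394/0.0302 = 13.

R* ≈ 105, C* ≈ 13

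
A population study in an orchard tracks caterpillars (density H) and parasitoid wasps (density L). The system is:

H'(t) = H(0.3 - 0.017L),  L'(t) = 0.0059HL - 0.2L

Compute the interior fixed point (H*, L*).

H* ≈ 33.9, L* ≈ 17.6

Set dL/dt = 0 with L > 0: 0.0059H - 0.2 = 0, so H* = 0.2/0.0059 = 33.9.
Set dH/dt = 0 with H > 0: 0.3 - 0.017L = 0, so L* = 0.3/0.017 = 17.6.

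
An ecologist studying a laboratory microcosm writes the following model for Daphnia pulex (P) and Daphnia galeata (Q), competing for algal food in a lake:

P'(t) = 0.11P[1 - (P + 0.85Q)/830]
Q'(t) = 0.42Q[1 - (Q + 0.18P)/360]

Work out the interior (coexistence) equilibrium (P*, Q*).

P* ≈ 619, Q* ≈ 249

Setting both brackets to zero gives the nullclines P + 0.85Q = 830 and 0.18P + Q = 360.
Substituting Q = 360 - 0.18P into the first: P(1 - 0.85·0.18) = 830 - 0.85·360.
So P* = 524/0.847 = 619, and then Q* = 360 - 0.18·619 = 249.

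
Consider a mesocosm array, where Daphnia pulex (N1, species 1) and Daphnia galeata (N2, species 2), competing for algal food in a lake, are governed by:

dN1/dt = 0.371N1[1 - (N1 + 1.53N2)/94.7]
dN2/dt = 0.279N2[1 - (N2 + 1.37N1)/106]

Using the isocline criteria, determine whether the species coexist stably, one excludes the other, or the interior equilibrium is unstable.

unstable coexistence (outcome depends on initial conditions)

Compare the nullcline intercepts: K1/α12 = 94.7/1.53 = 61.9 < K2 = 106; K2/α21 = 106/1.37 = 77.4 < K1 = 94.7.
Since both are reversed, neither can invade when rare; the interior point is a saddle.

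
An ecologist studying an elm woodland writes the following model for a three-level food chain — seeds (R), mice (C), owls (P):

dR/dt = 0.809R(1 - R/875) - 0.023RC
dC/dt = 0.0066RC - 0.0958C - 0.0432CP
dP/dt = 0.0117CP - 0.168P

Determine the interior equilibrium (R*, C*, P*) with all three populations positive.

From dP/dt = 0: 0.0117C* = 0.168, so C* = 14.4.
From dR/dt = 0: 0.809(1 - R*/875) = 0.023·14.4, giving R* = 875·(1 - 0.408) = 518.
From dC/dt = 0: 0.0066·518 - 0.0958 = 0.0432P*, so P* = 3.32/0.0432 = 76.9.

R* ≈ 518, C* ≈ 14.4, P* ≈ 76.9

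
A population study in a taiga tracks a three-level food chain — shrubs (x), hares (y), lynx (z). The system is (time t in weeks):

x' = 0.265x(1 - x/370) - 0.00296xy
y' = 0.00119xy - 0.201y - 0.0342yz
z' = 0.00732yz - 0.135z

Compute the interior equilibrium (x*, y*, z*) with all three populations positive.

x* ≈ 294, y* ≈ 18.4, z* ≈ 4.34

From dz/dt = 0: 0.00732y* = 0.135, so y* = 18.4.
From dx/dt = 0: 0.265(1 - x*/370) = 0.00296·18.4, giving x* = 370·(1 - 0.206) = 294.
From dy/dt = 0: 0.00119·294 - 0.201 = 0.0342z*, so z* = 0.149/0.0342 = 4.34.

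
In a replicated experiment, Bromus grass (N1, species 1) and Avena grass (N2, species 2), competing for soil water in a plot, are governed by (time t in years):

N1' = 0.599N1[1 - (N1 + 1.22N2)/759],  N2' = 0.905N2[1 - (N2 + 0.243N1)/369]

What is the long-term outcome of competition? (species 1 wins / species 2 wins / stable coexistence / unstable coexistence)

Compare the nullcline intercepts: K1/α12 = 759/1.22 = 622 > K2 = 369; K2/α21 = 369/0.243 = 1520 > K1 = 759.
Since both inequalities hold, each species can invade when rare, so the interior equilibrium is stable.

stable coexistence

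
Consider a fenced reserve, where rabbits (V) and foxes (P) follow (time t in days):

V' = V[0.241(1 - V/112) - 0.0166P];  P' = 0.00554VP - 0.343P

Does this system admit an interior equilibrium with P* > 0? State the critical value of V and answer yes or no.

Threshold V = 61.9; K > 61.9, so yes, the predator persists.

The predator equation gives dP/dt > 0 only when V > 0.343/0.00554 = 61.9.
Without the predator, V → K = 112. Since 112 > 61.9, the predator can invade and persist.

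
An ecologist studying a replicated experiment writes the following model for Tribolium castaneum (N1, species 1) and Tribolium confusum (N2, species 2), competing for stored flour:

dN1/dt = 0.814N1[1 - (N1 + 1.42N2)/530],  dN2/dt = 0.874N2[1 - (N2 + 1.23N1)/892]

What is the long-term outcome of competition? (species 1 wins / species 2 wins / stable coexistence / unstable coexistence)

Compare the nullcline intercepts: K1/α12 = 530/1.42 = 373 < K2 = 892; K2/α21 = 892/1.23 = 725 > K1 = 530.
Since the inequalities point opposite ways, species 2 can invade but species 1 cannot.

species 2 excludes species 1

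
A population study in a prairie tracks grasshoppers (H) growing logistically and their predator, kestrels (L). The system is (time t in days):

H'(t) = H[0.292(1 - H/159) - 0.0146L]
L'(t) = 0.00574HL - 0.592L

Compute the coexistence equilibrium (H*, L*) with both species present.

From dL/dt = 0 with L > 0: 0.00574H* = 0.592, so H* = 103.
Substitute into dH/dt = 0: 0.292(1 - 103/159) = 0.0146L*.
The bracket is 0.351, giving L* = 0.103/0.0146 = 7.03.

H* ≈ 103, L* ≈ 7.03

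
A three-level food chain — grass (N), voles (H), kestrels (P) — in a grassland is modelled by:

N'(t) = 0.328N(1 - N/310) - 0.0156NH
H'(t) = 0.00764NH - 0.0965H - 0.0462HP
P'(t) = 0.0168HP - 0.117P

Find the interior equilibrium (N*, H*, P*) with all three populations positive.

N* ≈ 207, H* ≈ 6.96, P* ≈ 32.2

From dP/dt = 0: 0.0168H* = 0.117, so H* = 6.96.
From dN/dt = 0: 0.328(1 - N*/310) = 0.0156·6.96, giving N* = 310·(1 - 0.331) = 207.
From dH/dt = 0: 0.00764·207 - 0.0965 = 0.0462P*, so P* = 1.49/0.0462 = 32.2.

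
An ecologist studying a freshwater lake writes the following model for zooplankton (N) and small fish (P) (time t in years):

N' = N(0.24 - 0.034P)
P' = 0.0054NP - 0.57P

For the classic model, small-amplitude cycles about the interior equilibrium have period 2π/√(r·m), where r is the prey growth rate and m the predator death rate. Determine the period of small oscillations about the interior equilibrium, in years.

T ≈ 17 years

Here r = 0.24 and m = 0.57, so r·m = 0.137.
ω = √0.137 = 0.37 per year, hence T = 2π/ω ≈ 17 years.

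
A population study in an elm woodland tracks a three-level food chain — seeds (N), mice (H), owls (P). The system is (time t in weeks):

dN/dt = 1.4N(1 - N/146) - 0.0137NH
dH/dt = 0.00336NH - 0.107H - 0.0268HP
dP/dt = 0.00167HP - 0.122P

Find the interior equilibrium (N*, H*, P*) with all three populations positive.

From dP/dt = 0: 0.00167H* = 0.122, so H* = 73.1.
From dN/dt = 0: 1.4(1 - N*/146) = 0.0137·73.1, giving N* = 146·(1 - 0.715) = 41.6.
From dH/dt = 0: 0.00336·41.6 - 0.107 = 0.0268P*, so P* = 0.0329/0.0268 = 1.23.

N* ≈ 41.6, H* ≈ 73.1, P* ≈ 1.23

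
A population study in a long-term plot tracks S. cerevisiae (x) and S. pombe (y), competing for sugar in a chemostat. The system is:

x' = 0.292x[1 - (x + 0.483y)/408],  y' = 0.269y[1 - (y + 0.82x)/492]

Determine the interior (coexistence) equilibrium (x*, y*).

Setting both brackets to zero gives the nullclines x + 0.483y = 408 and 0.82x + y = 492.
Substituting y = 492 - 0.82x into the first: x(1 - 0.483·0.82) = 408 - 0.483·492.
So x* = 170/0.604 = 282, and then y* = 492 - 0.82·282 = 261.

x* ≈ 282, y* ≈ 261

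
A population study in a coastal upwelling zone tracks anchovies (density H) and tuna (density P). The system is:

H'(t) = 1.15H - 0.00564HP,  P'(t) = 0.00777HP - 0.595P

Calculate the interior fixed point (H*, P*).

H* ≈ 76.6, P* ≈ 204

Set dP/dt = 0 with P > 0: 0.00777H - 0.595 = 0, so H* = 0.595/0.00777 = 76.6.
Set dH/dt = 0 with H > 0: 1.15 - 0.00564P = 0, so P* = 1.15/0.00564 = 204.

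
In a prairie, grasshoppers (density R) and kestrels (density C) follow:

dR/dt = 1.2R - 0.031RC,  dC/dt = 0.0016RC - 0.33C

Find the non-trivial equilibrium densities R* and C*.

R* ≈ 206, C* ≈ 38.7

Set dC/dt = 0 with C > 0: 0.0016R - 0.33 = 0, so R* = 0.33/0.0016 = 206.
Set dR/dt = 0 with R > 0: 1.2 - 0.031C = 0, so C* = 1.2/0.031 = 38.7.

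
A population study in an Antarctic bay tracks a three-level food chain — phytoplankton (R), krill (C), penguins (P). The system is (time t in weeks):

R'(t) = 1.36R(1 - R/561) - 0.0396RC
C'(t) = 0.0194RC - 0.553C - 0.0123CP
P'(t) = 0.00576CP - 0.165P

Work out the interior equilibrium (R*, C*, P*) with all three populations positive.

R* ≈ 93.1, C* ≈ 28.6, P* ≈ 102

From dP/dt = 0: 0.00576C* = 0.165, so C* = 28.6.
From dR/dt = 0: 1.36(1 - R*/561) = 0.0396·28.6, giving R* = 561·(1 - 0.834) = 93.1.
From dC/dt = 0: 0.0194·93.1 - 0.553 = 0.0123P*, so P* = 1.25/0.0123 = 102.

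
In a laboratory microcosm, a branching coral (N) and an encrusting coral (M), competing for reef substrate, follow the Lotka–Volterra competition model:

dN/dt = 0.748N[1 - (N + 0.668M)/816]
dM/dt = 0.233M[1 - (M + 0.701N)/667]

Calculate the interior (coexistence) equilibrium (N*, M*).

N* ≈ 697, M* ≈ 179

Setting both brackets to zero gives the nullclines N + 0.668M = 816 and 0.701N + M = 667.
Substituting M = 667 - 0.701N into the first: N(1 - 0.668·0.701) = 816 - 0.668·667.
So N* = 370/0.532 = 697, and then M* = 667 - 0.701·697 = 179.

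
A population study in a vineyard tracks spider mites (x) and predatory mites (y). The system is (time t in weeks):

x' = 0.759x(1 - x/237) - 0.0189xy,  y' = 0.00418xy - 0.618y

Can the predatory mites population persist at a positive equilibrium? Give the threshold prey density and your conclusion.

Threshold x = 148; K > 148, so yes, the predator persists.

The predator equation gives dy/dt > 0 only when x > 0.618/0.00418 = 148.
Without the predator, x → K = 237. Since 237 > 148, the predator can invade and persist.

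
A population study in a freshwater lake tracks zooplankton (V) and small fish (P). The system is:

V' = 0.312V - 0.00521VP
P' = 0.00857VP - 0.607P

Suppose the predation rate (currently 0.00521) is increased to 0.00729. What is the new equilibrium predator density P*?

P* ≈ 42.8

At the interior fixed point, setting dV/dt = 0 with V > 0 fixes P* = (prey growth rate)/(VP coefficient) — independent of the other coefficients.
With the change, P* = 0.312/0.00729 = 42.8; it falls from 59.9.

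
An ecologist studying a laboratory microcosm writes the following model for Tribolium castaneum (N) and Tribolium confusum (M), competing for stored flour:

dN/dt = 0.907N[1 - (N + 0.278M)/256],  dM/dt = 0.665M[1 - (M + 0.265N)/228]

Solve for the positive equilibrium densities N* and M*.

N* ≈ 208, M* ≈ 173

Setting both brackets to zero gives the nullclines N + 0.278M = 256 and 0.265N + M = 228.
Substituting M = 228 - 0.265N into the first: N(1 - 0.278·0.265) = 256 - 0.278·228.
So N* = 193/0.926 = 208, and then M* = 228 - 0.265·208 = 173.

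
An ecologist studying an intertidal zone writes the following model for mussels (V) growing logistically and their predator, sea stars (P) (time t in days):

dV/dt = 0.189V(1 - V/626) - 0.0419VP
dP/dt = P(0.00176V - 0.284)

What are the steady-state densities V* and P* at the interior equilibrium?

From dP/dt = 0 with P > 0: 0.00176V* = 0.284, so V* = 161.
Substitute into dV/dt = 0: 0.189(1 - 161/626) = 0.0419P*.
The bracket is 0.742, giving P* = 0.14/0.0419 = 3.35.

V* ≈ 161, P* ≈ 3.35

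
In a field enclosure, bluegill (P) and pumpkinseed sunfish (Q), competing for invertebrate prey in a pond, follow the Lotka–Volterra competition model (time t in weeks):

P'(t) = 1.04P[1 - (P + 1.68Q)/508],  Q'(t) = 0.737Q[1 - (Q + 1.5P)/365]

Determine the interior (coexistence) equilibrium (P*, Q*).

Setting both brackets to zero gives the nullclines P + 1.68Q = 508 and 1.5P + Q = 365.
Substituting Q = 365 - 1.5P into the first: P(1 - 1.68·1.5) = 508 - 1.68·365.
So P* = -105/-1.52 = 69.2, and then Q* = 365 - 1.5·69.2 = 261.

P* ≈ 69.2, Q* ≈ 261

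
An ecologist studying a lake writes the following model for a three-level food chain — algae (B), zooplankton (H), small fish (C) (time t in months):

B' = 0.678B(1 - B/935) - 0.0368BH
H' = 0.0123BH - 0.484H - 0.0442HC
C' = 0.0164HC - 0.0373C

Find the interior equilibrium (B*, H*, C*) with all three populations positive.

B* ≈ 820, H* ≈ 2.27, C* ≈ 217

From dC/dt = 0: 0.0164H* = 0.0373, so H* = 2.27.
From dB/dt = 0: 0.678(1 - B*/935) = 0.0368·2.27, giving B* = 935·(1 - 0.123) = 820.
From dH/dt = 0: 0.0123·820 - 0.484 = 0.0442C*, so C* = 9.6/0.0442 = 217.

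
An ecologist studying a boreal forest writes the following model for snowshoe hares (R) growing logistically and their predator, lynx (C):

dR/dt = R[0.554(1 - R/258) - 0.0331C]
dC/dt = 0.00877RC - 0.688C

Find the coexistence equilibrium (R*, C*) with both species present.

From dC/dt = 0 with C > 0: 0.00877R* = 0.688, so R* = 78.4.
Substitute into dR/dt = 0: 0.554(1 - 78.4/258) = 0.0331C*.
The bracket is 0.696, giving C* = 0.386/0.0331 = 11.6.

R* ≈ 78.4, C* ≈ 11.6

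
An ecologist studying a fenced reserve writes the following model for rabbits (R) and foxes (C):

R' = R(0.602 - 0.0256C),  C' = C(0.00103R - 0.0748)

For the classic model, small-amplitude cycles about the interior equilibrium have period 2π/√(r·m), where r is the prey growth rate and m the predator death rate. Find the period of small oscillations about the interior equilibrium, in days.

T ≈ 29.6 days

Here r = 0.602 and m = 0.0748, so r·m = 0.045.
ω = √0.045 = 0.212 per day, hence T = 2π/ω ≈ 29.6 days.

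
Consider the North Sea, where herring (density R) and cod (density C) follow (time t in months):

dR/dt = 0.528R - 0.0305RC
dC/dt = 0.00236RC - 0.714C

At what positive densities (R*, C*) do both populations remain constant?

Set dC/dt = 0 with C > 0: 0.00236R - 0.714 = 0, so R* = 0.714/0.00236 = 303.
Set dR/dt = 0 with R > 0: 0.528 - 0.0305C = 0, so C* = 0.528/0.0305 = 17.3.

R* ≈ 303, C* ≈ 17.3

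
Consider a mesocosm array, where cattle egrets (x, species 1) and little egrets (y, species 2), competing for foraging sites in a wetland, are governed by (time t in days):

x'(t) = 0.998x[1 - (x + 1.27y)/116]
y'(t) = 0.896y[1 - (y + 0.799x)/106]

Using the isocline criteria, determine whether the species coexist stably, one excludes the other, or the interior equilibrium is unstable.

Compare the nullcline intercepts: K1/α12 = 116/1.27 = 91.3 < K2 = 106; K2/α21 = 106/0.799 = 133 > K1 = 116.
Since the inequalities point opposite ways, species 2 can invade but species 1 cannot.

species 2 excludes species 1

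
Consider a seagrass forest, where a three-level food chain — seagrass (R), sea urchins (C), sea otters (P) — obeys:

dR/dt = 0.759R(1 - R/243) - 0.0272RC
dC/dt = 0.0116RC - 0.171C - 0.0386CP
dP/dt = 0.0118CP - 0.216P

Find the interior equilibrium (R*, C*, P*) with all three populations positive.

From dP/dt = 0: 0.0118C* = 0.216, so C* = 18.3.
From dR/dt = 0: 0.759(1 - R*/243) = 0.0272·18.3, giving R* = 243·(1 - 0.656) = 83.6.
From dC/dt = 0: 0.0116·83.6 - 0.171 = 0.0386P*, so P* = 0.799/0.0386 = 20.7.

R* ≈ 83.6, C* ≈ 18.3, P* ≈ 20.7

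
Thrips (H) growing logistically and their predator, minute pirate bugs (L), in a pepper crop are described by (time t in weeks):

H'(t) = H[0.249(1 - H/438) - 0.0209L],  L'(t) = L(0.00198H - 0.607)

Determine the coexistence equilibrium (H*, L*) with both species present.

From dL/dt = 0 with L > 0: 0.00198H* = 0.607, so H* = 307.
Substitute into dH/dt = 0: 0.249(1 - 307/438) = 0.0209L*.
The bracket is 0.3, giving L* = 0.0747/0.0209 = 3.58.

H* ≈ 307, L* ≈ 3.58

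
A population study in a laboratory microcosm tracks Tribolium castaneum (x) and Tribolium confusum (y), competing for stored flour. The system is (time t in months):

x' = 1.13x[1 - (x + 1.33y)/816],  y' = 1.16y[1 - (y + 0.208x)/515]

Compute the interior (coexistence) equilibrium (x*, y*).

x* ≈ 181, y* ≈ 477

Setting both brackets to zero gives the nullclines x + 1.33y = 816 and 0.208x + y = 515.
Substituting y = 515 - 0.208x into the first: x(1 - 1.33·0.208) = 816 - 1.33·515.
So x* = 131/0.723 = 181, and then y* = 515 - 0.208·181 = 477.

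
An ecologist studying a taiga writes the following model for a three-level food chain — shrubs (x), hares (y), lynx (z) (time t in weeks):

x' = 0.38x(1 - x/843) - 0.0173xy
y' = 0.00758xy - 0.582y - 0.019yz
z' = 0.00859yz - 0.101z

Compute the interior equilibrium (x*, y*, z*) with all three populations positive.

x* ≈ 392, y* ≈ 11.8, z* ≈ 126

From dz/dt = 0: 0.00859y* = 0.101, so y* = 11.8.
From dx/dt = 0: 0.38(1 - x*/843) = 0.0173·11.8, giving x* = 843·(1 - 0.535) = 392.
From dy/dt = 0: 0.00758·392 - 0.582 = 0.019z*, so z* = 2.39/0.019 = 126.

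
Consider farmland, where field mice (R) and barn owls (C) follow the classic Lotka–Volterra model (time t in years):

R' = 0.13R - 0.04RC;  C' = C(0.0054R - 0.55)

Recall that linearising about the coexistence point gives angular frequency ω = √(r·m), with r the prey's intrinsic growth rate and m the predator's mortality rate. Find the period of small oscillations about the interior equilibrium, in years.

Here r = 0.13 and m = 0.55, so r·m = 0.0715.
ω = √0.0715 = 0.267 per year, hence T = 2π/ω ≈ 23.5 years.

T ≈ 23.5 years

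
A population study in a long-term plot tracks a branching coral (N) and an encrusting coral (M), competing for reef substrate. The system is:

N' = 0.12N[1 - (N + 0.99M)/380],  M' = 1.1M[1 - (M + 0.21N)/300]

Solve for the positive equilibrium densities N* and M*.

N* ≈ 105, M* ≈ 278

Setting both brackets to zero gives the nullclines N + 0.99M = 380 and 0.21N + M = 300.
Substituting M = 300 - 0.21N into the first: N(1 - 0.99·0.21) = 380 - 0.99·300.
So N* = 83/0.792 = 105, and then M* = 300 - 0.21·105 = 278.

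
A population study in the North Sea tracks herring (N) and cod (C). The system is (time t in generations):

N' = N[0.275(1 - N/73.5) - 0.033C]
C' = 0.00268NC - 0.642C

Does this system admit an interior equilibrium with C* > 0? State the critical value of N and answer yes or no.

The predator equation gives dC/dt > 0 only when N > 0.642/0.00268 = 240.
Without the predator, N → K = 73.5. Since 73.5 < 240, the predator cannot invade.

Threshold N = 240; K < 240, so no, the predator goes extinct.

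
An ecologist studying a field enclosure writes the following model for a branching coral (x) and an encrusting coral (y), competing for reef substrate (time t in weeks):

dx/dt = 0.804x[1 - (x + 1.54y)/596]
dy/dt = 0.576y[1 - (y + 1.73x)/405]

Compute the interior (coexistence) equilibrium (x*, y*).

x* ≈ 16.6, y* ≈ 376

Setting both brackets to zero gives the nullclines x + 1.54y = 596 and 1.73x + y = 405.
Substituting y = 405 - 1.73x into the first: x(1 - 1.54·1.73) = 596 - 1.54·405.
So x* = -27.7/-1.66 = 16.6, and then y* = 405 - 1.73·16.6 = 376.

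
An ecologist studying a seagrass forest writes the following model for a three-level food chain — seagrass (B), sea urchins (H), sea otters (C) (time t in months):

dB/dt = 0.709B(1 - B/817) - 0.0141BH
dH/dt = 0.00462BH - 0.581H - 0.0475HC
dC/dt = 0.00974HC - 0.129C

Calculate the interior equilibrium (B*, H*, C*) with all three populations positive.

From dC/dt = 0: 0.00974H* = 0.129, so H* = 13.2.
From dB/dt = 0: 0.709(1 - B*/817) = 0.0141·13.2, giving B* = 817·(1 - 0.263) = 602.
From dH/dt = 0: 0.00462·602 - 0.581 = 0.0475C*, so C* = 2.2/0.0475 = 46.3.

B* ≈ 602, H* ≈ 13.2, C* ≈ 46.3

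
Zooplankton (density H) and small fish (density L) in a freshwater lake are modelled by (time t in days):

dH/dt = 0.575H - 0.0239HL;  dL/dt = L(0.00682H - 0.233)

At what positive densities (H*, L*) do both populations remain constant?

Set dL/dt = 0 with L > 0: 0.00682H - 0.233 = 0, so H* = 0.233/0.00682 = 34.2.
Set dH/dt = 0 with H > 0: 0.575 - 0.0239L = 0, so L* = 0.575/0.0239 = 24.1.

H* ≈ 34.2, L* ≈ 24.1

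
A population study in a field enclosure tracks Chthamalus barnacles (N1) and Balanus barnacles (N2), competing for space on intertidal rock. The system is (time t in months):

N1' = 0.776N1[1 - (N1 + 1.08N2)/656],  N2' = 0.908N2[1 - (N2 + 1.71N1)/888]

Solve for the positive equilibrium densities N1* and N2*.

Setting both brackets to zero gives the nullclines N1 + 1.08N2 = 656 and 1.71N1 + N2 = 888.
Substituting N2 = 888 - 1.71N1 into the first: N1(1 - 1.08·1.71) = 656 - 1.08·888.
So N1* = -303/-0.847 = 358, and then N2* = 888 - 1.71·358 = 276.

N1* ≈ 358, N2* ≈ 276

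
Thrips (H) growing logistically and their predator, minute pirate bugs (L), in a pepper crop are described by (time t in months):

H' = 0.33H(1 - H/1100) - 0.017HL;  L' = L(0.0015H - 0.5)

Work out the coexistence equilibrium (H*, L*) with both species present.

From dL/dt = 0 with L > 0: 0.0015H* = 0.5, so H* = 333.
Substitute into dH/dt = 0: 0.33(1 - 333/1100) = 0.017L*.
The bracket is 0.697, giving L* = 0.23/0.017 = 13.5.

H* ≈ 333, L* ≈ 13.5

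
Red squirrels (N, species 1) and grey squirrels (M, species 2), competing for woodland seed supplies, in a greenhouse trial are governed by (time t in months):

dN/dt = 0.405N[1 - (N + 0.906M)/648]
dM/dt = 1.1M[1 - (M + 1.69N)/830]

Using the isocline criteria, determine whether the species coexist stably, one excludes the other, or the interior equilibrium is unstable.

Compare the nullcline intercepts: K1/α12 = 648/0.906 = 715 < K2 = 830; K2/α21 = 830/1.69 = 491 < K1 = 648.
Since both are reversed, neither can invade when rare; the interior point is a saddle.

unstable coexistence (outcome depends on initial conditions)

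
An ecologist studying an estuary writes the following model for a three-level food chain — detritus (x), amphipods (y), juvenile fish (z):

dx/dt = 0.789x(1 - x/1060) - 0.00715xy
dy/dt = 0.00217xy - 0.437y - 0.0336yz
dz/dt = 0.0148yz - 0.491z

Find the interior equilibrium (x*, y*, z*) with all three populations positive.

x* ≈ 741, y* ≈ 33.2, z* ≈ 34.9

From dz/dt = 0: 0.0148y* = 0.491, so y* = 33.2.
From dx/dt = 0: 0.789(1 - x*/1060) = 0.00715·33.2, giving x* = 1060·(1 - 0.301) = 741.
From dy/dt = 0: 0.00217·741 - 0.437 = 0.0336z*, so z* = 1.17/0.0336 = 34.9.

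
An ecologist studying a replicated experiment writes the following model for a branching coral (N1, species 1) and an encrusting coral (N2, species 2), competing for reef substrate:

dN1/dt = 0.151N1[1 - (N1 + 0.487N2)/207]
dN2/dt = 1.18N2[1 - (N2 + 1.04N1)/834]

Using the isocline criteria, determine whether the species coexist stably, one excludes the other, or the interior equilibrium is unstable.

Compare the nullcline intercepts: K1/α12 = 207/0.487 = 425 < K2 = 834; K2/α21 = 834/1.04 = 802 > K1 = 207.
Since the inequalities point opposite ways, species 2 can invade but species 1 cannot.

species 2 excludes species 1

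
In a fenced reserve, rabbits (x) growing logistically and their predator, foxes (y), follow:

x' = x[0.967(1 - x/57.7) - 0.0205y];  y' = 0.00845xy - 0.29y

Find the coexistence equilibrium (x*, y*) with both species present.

x* ≈ 34.3, y* ≈ 19.1

From dy/dt = 0 with y > 0: 0.00845x* = 0.29, so x* = 34.3.
Substitute into dx/dt = 0: 0.967(1 - 34.3/57.7) = 0.0205y*.
The bracket is 0.405, giving y* = 0.392/0.0205 = 19.1.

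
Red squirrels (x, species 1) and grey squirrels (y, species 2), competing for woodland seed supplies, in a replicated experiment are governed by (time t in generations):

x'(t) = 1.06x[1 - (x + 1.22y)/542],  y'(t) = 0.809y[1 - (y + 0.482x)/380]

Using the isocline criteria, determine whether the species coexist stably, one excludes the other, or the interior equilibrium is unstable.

Compare the nullcline intercepts: K1/α12 = 542/1.22 = 444 > K2 = 380; K2/α21 = 380/0.482 = 788 > K1 = 542.
Since both inequalities hold, each species can invade when rare, so the interior equilibrium is stable.

stable coexistence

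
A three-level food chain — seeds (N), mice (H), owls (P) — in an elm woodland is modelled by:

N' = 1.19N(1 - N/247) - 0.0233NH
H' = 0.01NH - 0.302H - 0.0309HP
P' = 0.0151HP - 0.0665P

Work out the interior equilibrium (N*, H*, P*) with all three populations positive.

N* ≈ 226, H* ≈ 4.4, P* ≈ 63.3

From dP/dt = 0: 0.0151H* = 0.0665, so H* = 4.4.
From dN/dt = 0: 1.19(1 - N*/247) = 0.0233·4.4, giving N* = 247·(1 - 0.0862) = 226.
From dH/dt = 0: 0.01·226 - 0.302 = 0.0309P*, so P* = 1.96/0.0309 = 63.3.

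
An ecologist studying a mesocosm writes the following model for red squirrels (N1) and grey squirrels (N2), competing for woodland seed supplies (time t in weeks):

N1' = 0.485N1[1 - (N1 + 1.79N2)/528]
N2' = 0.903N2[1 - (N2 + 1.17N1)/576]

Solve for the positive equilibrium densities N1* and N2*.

Setting both brackets to zero gives the nullclines N1 + 1.79N2 = 528 and 1.17N1 + N2 = 576.
Substituting N2 = 576 - 1.17N1 into the first: N1(1 - 1.79·1.17) = 528 - 1.79·576.
So N1* = -503/-1.09 = 460, and then N2* = 576 - 1.17·460 = 38.2.

N1* ≈ 460, N2* ≈ 38.2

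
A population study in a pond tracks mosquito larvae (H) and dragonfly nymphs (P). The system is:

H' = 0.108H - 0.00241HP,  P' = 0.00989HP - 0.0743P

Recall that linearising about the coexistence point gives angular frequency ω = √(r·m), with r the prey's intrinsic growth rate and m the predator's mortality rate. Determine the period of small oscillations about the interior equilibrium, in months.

Here r = 0.108 and m = 0.0743, so r·m = 0.00802.
ω = √0.00802 = 0.0896 per month, hence T = 2π/ω ≈ 70.1 months.

T ≈ 70.1 months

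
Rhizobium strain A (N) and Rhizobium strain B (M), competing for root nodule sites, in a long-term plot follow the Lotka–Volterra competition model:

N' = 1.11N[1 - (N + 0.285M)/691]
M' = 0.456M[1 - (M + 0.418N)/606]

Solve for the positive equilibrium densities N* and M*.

Setting both brackets to zero gives the nullclines N + 0.285M = 691 and 0.418N + M = 606.
Substituting M = 606 - 0.418N into the first: N(1 - 0.285·0.418) = 691 - 0.285·606.
So N* = 518/0.881 = 588, and then M* = 606 - 0.418·588 = 360.

N* ≈ 588, M* ≈ 360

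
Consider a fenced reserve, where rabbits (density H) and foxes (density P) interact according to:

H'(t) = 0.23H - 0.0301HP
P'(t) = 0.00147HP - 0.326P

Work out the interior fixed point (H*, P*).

Set dP/dt = 0 with P > 0: 0.00147H - 0.326 = 0, so H* = 0.326/0.00147 = 222.
Set dH/dt = 0 with H > 0: 0.23 - 0.0301P = 0, so P* = 0.23/0.0301 = 7.64.

H* ≈ 222, P* ≈ 7.64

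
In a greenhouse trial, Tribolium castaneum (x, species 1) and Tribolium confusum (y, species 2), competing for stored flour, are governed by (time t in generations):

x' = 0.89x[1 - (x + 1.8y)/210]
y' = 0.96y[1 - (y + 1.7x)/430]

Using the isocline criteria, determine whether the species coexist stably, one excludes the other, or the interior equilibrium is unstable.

species 2 excludes species 1

Compare the nullcline intercepts: K1/α12 = 210/1.8 = 117 < K2 = 430; K2/α21 = 430/1.7 = 253 > K1 = 210.
Since the inequalities point opposite ways, species 2 can invade but species 1 cannot.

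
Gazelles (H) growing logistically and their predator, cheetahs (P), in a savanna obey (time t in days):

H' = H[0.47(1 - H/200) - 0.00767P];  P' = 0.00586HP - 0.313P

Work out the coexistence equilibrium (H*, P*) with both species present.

H* ≈ 53.4, P* ≈ 44.9

From dP/dt = 0 with P > 0: 0.00586H* = 0.313, so H* = 53.4.
Substitute into dH/dt = 0: 0.47(1 - 53.4/200) = 0.00767P*.
The bracket is 0.733, giving P* = 0.344/0.00767 = 44.9.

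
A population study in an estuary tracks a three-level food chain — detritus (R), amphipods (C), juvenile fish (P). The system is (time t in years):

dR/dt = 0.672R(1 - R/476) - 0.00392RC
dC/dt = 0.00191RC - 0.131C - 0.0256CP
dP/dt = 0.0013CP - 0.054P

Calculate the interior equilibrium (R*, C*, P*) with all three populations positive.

R* ≈ 361, C* ≈ 41.5, P* ≈ 21.8

From dP/dt = 0: 0.0013C* = 0.054, so C* = 41.5.
From dR/dt = 0: 0.672(1 - R*/476) = 0.00392·41.5, giving R* = 476·(1 - 0.242) = 361.
From dC/dt = 0: 0.00191·361 - 0.131 = 0.0256P*, so P* = 0.558/0.0256 = 21.8.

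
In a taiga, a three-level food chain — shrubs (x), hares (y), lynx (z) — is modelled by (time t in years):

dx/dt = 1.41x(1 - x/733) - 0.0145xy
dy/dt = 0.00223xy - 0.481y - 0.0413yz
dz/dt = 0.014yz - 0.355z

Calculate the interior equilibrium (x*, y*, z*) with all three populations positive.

x* ≈ 542, y* ≈ 25.4, z* ≈ 17.6

From dz/dt = 0: 0.014y* = 0.355, so y* = 25.4.
From dx/dt = 0: 1.41(1 - x*/733) = 0.0145·25.4, giving x* = 733·(1 - 0.261) = 542.
From dy/dt = 0: 0.00223·542 - 0.481 = 0.0413z*, so z* = 0.727/0.0413 = 17.6.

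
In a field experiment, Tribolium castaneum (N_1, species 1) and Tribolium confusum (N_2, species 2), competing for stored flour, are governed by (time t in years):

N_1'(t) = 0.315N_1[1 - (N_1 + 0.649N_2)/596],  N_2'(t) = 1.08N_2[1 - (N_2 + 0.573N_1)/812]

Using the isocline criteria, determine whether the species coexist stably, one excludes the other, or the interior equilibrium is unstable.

Compare the nullcline intercepts: K1/α12 = 596/0.649 = 918 > K2 = 812; K2/α21 = 812/0.573 = 1420 > K1 = 596.
Since both inequalities hold, each species can invade when rare, so the interior equilibrium is stable.

stable coexistence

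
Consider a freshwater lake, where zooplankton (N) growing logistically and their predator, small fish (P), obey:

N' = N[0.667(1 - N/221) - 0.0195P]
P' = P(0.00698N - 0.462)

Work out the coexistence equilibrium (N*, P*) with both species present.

N* ≈ 66.2, P* ≈ 24

From dP/dt = 0 with P > 0: 0.00698N* = 0.462, so N* = 66.2.
Substitute into dN/dt = 0: 0.667(1 - 66.2/221) = 0.0195P*.
The bracket is 0.701, giving P* = 0.467/0.0195 = 24.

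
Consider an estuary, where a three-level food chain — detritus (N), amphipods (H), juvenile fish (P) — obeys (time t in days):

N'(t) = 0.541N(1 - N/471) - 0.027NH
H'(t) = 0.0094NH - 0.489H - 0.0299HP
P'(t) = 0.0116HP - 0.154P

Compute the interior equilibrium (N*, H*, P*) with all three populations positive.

From dP/dt = 0: 0.0116H* = 0.154, so H* = 13.3.
From dN/dt = 0: 0.541(1 - N*/471) = 0.027·13.3, giving N* = 471·(1 - 0.663) = 159.
From dH/dt = 0: 0.0094·159 - 0.489 = 0.0299P*, so P* = 1/0.0299 = 33.6.

N* ≈ 159, H* ≈ 13.3, P* ≈ 33.6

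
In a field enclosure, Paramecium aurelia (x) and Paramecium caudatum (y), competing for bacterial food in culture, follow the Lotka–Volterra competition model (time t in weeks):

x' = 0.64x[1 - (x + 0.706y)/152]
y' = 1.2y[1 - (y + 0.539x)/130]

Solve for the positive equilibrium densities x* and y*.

Setting both brackets to zero gives the nullclines x + 0.706y = 152 and 0.539x + y = 130.
Substituting y = 130 - 0.539x into the first: x(1 - 0.706·0.539) = 152 - 0.706·130.
So x* = 60.2/0.619 = 97.2, and then y* = 130 - 0.539·97.2 = 77.6.

x* ≈ 97.2, y* ≈ 77.6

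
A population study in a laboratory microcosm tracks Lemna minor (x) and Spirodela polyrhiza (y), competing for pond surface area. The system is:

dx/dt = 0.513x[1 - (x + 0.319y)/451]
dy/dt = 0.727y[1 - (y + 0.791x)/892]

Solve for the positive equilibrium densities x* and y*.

Setting both brackets to zero gives the nullclines x + 0.319y = 451 and 0.791x + y = 892.
Substituting y = 892 - 0.791x into the first: x(1 - 0.319·0.791) = 451 - 0.319·892.
So x* = 166/0.748 = 223, and then y* = 892 - 0.791·223 = 716.

x* ≈ 223, y* ≈ 716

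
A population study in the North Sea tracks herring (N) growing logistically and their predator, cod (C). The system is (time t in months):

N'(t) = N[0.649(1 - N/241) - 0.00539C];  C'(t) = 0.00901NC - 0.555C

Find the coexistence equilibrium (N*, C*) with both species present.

From dC/dt = 0 with C > 0: 0.00901N* = 0.555, so N* = 61.6.
Substitute into dN/dt = 0: 0.649(1 - 61.6/241) = 0.00539C*.
The bracket is 0.744, giving C* = 0.483/0.00539 = 89.6.

N* ≈ 61.6, C* ≈ 89.6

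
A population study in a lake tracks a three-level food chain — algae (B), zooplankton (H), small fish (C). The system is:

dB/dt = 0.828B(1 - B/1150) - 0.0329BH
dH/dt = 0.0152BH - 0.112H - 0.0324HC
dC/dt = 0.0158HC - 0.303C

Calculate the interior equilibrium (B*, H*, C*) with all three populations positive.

B* ≈ 274, H* ≈ 19.2, C* ≈ 125

From dC/dt = 0: 0.0158H* = 0.303, so H* = 19.2.
From dB/dt = 0: 0.828(1 - B*/1150) = 0.0329·19.2, giving B* = 1150·(1 - 0.762) = 274.
From dH/dt = 0: 0.0152·274 - 0.112 = 0.0324C*, so C* = 4.05/0.0324 = 125.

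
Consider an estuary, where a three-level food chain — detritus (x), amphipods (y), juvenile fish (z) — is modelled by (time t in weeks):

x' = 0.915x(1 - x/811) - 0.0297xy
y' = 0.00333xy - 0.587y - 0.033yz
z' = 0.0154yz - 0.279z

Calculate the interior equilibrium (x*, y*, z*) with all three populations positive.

x* ≈ 334, y* ≈ 18.1, z* ≈ 15.9

From dz/dt = 0: 0.0154y* = 0.279, so y* = 18.1.
From dx/dt = 0: 0.915(1 - x*/811) = 0.0297·18.1, giving x* = 811·(1 - 0.588) = 334.
From dy/dt = 0: 0.00333·334 - 0.587 = 0.033z*, so z* = 0.526/0.033 = 15.9.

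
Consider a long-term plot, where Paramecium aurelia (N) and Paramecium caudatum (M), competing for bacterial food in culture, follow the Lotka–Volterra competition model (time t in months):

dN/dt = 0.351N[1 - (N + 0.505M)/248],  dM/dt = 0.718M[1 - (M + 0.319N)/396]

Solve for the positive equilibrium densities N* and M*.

N* ≈ 57.2, M* ≈ 378

Setting both brackets to zero gives the nullclines N + 0.505M = 248 and 0.319N + M = 396.
Substituting M = 396 - 0.319N into the first: N(1 - 0.505·0.319) = 248 - 0.505·396.
So N* = 48/0.839 = 57.2, and then M* = 396 - 0.319·57.2 = 378.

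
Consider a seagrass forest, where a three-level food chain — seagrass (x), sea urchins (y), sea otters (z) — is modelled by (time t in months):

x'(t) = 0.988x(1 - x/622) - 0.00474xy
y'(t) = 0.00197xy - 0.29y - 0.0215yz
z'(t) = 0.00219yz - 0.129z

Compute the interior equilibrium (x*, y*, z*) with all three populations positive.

From dz/dt = 0: 0.00219y* = 0.129, so y* = 58.9.
From dx/dt = 0: 0.988(1 - x*/622) = 0.00474·58.9, giving x* = 622·(1 - 0.283) = 446.
From dy/dt = 0: 0.00197·446 - 0.29 = 0.0215z*, so z* = 0.589/0.0215 = 27.4.

x* ≈ 446, y* ≈ 58.9, z* ≈ 27.4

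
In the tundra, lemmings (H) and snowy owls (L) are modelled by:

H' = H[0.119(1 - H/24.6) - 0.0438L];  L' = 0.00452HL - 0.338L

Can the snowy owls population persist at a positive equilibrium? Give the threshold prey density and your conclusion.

The predator equation gives dL/dt > 0 only when H > 0.338/0.00452 = 74.8.
Without the predator, H → K = 24.6. Since 24.6 < 74.8, the predator cannot invade.

Threshold H = 74.8; K < 74.8, so no, the predator goes extinct.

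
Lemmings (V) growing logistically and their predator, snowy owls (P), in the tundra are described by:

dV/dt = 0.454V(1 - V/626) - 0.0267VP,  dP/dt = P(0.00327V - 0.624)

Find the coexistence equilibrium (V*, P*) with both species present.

V* ≈ 191, P* ≈ 11.8

From dP/dt = 0 with P > 0: 0.00327V* = 0.624, so V* = 191.
Substitute into dV/dt = 0: 0.454(1 - 191/626) = 0.0267P*.
The bracket is 0.695, giving P* = 0.316/0.0267 = 11.8.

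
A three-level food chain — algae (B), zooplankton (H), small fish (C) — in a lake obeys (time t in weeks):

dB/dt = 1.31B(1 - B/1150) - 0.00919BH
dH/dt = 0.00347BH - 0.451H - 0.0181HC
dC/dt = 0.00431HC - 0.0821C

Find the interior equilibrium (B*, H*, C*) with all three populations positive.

B* ≈ 996, H* ≈ 19, C* ≈ 166

From dC/dt = 0: 0.00431H* = 0.0821, so H* = 19.
From dB/dt = 0: 1.31(1 - B*/1150) = 0.00919·19, giving B* = 1150·(1 - 0.134) = 996.
From dH/dt = 0: 0.00347·996 - 0.451 = 0.0181C*, so C* = 3.01/0.0181 = 166.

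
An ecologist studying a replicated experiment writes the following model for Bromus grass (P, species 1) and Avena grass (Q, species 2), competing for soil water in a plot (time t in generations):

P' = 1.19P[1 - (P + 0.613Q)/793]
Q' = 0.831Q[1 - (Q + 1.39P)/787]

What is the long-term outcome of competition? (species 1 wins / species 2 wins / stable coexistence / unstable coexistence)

species 1 excludes species 2

Compare the nullcline intercepts: K1/α12 = 793/0.613 = 1290 > K2 = 787; K2/α21 = 787/1.39 = 566 < K1 = 793.
Since the inequalities point opposite ways, species 1 can invade but species 2 cannot.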